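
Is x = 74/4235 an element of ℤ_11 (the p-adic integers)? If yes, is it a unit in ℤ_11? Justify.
x ∉ ℤ_11 (v_11(x) = -2 < 0)

ℤ_11 = {x ∈ ℚ_11 : v_11(x) ≥ 0} and ℤ_11^× = {x ∈ ℤ_11 : v_11(x) = 0}. Here v_11(74/4235) = v_11(num) − v_11(den) = -2; compare against these criteria.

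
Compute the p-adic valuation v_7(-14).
v_7(-14) = 1

v_7(n) is the largest exponent k such that 7^k divides n. Factor out: -14 = -7^1 · 2. (Sign doesn't affect v_p.) So v_7(-14) = 1.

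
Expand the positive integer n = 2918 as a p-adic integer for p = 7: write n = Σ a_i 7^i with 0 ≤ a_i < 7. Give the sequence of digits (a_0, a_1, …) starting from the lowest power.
(a_0, a_1, …) = (6, 3, 3, 1, 1)

Repeated division by 7 gives the digits low-to-high: 2918 = 6 + 3·7^1 + 3·7^2 + 1·7^3 + 1·7^4. Digit sequence: (6, 3, 3, 1, 1).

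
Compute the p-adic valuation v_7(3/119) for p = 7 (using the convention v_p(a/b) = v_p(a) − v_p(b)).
v_7(3/119) = -1

Factor powers of 7 from the numerator and denominator of the reduced fraction: 3 = 7^0 · 3 and 119 = 7^1 · 17. Apply v_p(a/b) = v_p(a) − v_p(b): v_7(3/119) = 0 − 1 = -1.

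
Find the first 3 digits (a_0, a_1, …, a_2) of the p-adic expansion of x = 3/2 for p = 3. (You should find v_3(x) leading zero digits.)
(a_0, …, a_2) = (0, 2, 1)

v_3(3/2) = 1, so a_0 = ... = a_0 = 0. Factor out: x = 3^1 · u with u = 1/2 a unit in ℤ_3. Expand u iteratively via a_{v+i} = u_i mod 3, u_{i+1} = (u_i − a_{v+i})/3:
  u_0 = 1/2;  a_1 = 2;  u_1 = (u_0 − 2)/3 = -1/2
  u_1 = -1/2;  a_2 = 1;  u_2 = (u_1 − 1)/3 = -1/2
Digits: (0, 2, 1).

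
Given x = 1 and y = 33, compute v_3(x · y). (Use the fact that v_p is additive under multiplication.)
v_3(33) = 1

v_p(x) = 0 (factor: 1 = 3^0 · 1); v_p(y) = 1 (factor: 33 = 3^1 · 11). Additivity: v_p(xy) = v_p(x) + v_p(y) = 0 + 1 = 1. (Direct check: xy = 33 = 3^1 · (11).)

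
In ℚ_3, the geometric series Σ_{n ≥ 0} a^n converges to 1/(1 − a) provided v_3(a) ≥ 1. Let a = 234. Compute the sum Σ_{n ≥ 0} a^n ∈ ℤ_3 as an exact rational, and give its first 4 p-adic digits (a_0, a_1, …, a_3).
Σ a^n = 1/(1 − a) = -1/233;  first 4 digits = (1, 0, 2, 2)

v_3(a) = 2 ≥ 1, so the series converges in ℤ_3 to 1/(1 − a) = 1/(1 − 234) = -1/233. Expand this rational in ℤ_3: compute digits iteratively via d_i = x_i mod 3, x_{i+1} = (x_i − d_i)/3. The first 4 digits are (1, 0, 2, 2).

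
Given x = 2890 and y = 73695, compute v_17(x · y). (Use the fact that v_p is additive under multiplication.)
v_17(212978550) = 5

v_p(x) = 2 (factor: 2890 = 17^2 · 10); v_p(y) = 3 (factor: 73695 = 17^3 · 15). Additivity: v_p(xy) = v_p(x) + v_p(y) = 2 + 3 = 5. (Direct check: xy = 212978550 = 17^5 · (150).)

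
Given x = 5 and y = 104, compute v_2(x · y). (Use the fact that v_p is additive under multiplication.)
v_2(520) = 3

v_p(x) = 0 (factor: 5 = 2^0 · 5); v_p(y) = 3 (factor: 104 = 2^3 · 13). Additivity: v_p(xy) = v_p(x) + v_p(y) = 0 + 3 = 3. (Direct check: xy = 520 = 2^3 · (65).)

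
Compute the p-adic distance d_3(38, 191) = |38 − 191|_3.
d_3(38, 191) = 1/9

Step 1 — x − y = 38 − 191 = -153. Step 2 — v_3(-153) = 2 (factor: -153 = −(3^2 · 17); the sign does not affect v_p). Step 3 — |x − y|_3 = 3^{-2} = 1/9.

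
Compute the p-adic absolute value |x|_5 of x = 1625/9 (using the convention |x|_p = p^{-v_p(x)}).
|1625/9|_5 = 1/125

Step 1 — compute v_5(x) by factoring powers of 5 out of the numerator and denominator: v_5(1625/9) = 3. Step 2 — apply |x|_p = p^{-v_p(x)} = 5^{-3} = 1/125.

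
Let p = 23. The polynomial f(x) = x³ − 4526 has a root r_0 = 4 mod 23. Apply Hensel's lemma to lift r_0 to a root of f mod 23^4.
r_3 = 273083 (mod 279841)

Hensel: r_{i+1} = r_i − f(r_i)/f′(r_i) mod 23^{i+2}, where f′(x) = 3x². Iterate:
  r_0 = 4 (mod 23)
  r_1 = 119 (mod 529)
  r_2 = 5409 (mod 12167)
  r_3 = 273083 (mod 279841)
Final: r = 273083 with f(r) ≡ 0 mod 23^4.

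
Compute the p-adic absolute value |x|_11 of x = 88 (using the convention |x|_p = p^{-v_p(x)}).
|88|_11 = 1/11

Step 1 — compute v_11(x) by factoring powers of 11 out of the numerator and denominator: v_11(88) = 1. Step 2 — apply |x|_p = p^{-v_p(x)} = 11^{-1} = 1/11.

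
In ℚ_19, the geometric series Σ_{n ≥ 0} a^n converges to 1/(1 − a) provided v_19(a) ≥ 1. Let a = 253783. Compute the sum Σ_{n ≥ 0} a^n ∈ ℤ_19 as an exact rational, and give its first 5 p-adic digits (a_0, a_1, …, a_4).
Σ a^n = 1/(1 − a) = -1/253782;  first 5 digits = (1, 0, 0, 18, 1)

v_19(a) = 3 ≥ 1, so the series converges in ℤ_19 to 1/(1 − a) = 1/(1 − 253783) = -1/253782. Expand this rational in ℤ_19: compute digits iteratively via d_i = x_i mod 19, x_{i+1} = (x_i − d_i)/19. The first 5 digits are (1, 0, 0, 18, 1).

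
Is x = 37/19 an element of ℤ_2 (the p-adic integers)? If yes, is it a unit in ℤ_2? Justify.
x ∈ ℤ_2^× (unit); v_2(x) = 0

ℤ_2 = {x ∈ ℚ_2 : v_2(x) ≥ 0} and ℤ_2^× = {x ∈ ℤ_2 : v_2(x) = 0}. Here v_2(37/19) = v_2(num) − v_2(den) = 0; compare against these criteria.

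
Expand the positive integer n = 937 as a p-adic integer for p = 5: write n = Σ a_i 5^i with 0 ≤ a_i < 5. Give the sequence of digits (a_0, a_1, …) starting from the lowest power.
(a_0, a_1, …) = (2, 2, 2, 2, 1)

Repeated division by 5 gives the digits low-to-high: 937 = 2 + 2·5^1 + 2·5^2 + 2·5^3 + 1·5^4. Digit sequence: (2, 2, 2, 2, 1).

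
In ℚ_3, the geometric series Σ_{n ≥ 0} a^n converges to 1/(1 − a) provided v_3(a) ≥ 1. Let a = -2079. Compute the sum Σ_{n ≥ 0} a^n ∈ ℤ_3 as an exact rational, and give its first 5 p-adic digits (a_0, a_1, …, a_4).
Σ a^n = 1/(1 − a) = 1/2080;  first 5 digits = (1, 0, 0, 1, 1)

v_3(a) = 3 ≥ 1, so the series converges in ℤ_3 to 1/(1 − a) = 1/(1 − (-2079)) = 1/2080. Expand this rational in ℤ_3: compute digits iteratively via d_i = x_i mod 3, x_{i+1} = (x_i − d_i)/3. The first 5 digits are (1, 0, 0, 1, 1).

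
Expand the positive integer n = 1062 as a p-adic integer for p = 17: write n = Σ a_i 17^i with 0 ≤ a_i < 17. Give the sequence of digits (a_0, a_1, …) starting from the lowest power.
(a_0, a_1, …) = (8, 11, 3)

Repeated division by 17 gives the digits low-to-high: 1062 = 8 + 11·17^1 + 3·17^2. Digit sequence: (8, 11, 3).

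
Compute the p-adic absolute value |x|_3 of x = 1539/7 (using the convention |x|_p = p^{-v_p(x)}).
|1539/7|_3 = 1/81

Step 1 — compute v_3(x) by factoring powers of 3 out of the numerator and denominator: v_3(1539/7) = 4. Step 2 — apply |x|_p = p^{-v_p(x)} = 3^{-4} = 1/81.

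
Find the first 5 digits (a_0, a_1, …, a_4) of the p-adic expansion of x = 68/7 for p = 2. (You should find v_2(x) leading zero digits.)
(a_0, …, a_4) = (0, 0, 1, 1, 1)

v_2(68/7) = 2, so a_0 = ... = a_1 = 0. Factor out: x = 2^2 · u with u = 17/7 a unit in ℤ_2. Expand u iteratively via a_{v+i} = u_i mod 2, u_{i+1} = (u_i − a_{v+i})/2:
  u_0 = 17/7;  a_2 = 1;  u_1 = (u_0 − 1)/2 = 5/7
  u_1 = 5/7;  a_3 = 1;  u_2 = (u_1 − 1)/2 = -1/7
  u_2 = -1/7;  a_4 = 1;  u_3 = (u_2 − 1)/2 = -4/7
Digits: (0, 0, 1, 1, 1).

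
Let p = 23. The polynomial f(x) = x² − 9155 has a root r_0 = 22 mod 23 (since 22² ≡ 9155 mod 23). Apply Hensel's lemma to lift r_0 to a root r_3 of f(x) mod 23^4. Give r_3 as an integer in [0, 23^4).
r_3 = 12350 (mod 279841)

Hensel's recurrence: r_{i+1} = r_i − f(r_i)·(f′(r_i))^{-1} mod 23^{i+2}, with f′(x) = 2x. Iterate:
  r_0 = 22 (mod 23)
  r_1 = 183 (mod 529)
  r_2 = 183 (mod 12167)
  r_3 = 12350 (mod 279841)
Final: r_3 = 12350, and one checks f(r_3) ≡ 0 mod 23^4.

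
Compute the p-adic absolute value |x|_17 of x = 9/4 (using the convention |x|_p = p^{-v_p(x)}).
|9/4|_17 = 1

Step 1 — compute v_17(x) by factoring powers of 17 out of the numerator and denominator: v_17(9/4) = 0. Step 2 — apply |x|_p = p^{-v_p(x)} = 17^{0} = 1.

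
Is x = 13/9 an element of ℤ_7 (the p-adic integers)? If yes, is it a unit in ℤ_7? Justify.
x ∈ ℤ_7^× (unit); v_7(x) = 0

ℤ_7 = {x ∈ ℚ_7 : v_7(x) ≥ 0} and ℤ_7^× = {x ∈ ℤ_7 : v_7(x) = 0}. Here v_7(13/9) = v_7(num) − v_7(den) = 0; compare against these criteria.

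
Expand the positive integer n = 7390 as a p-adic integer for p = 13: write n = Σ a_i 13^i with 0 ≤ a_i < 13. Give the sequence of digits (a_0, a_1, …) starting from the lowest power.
(a_0, a_1, …) = (6, 9, 4, 3)

Repeated division by 13 gives the digits low-to-high: 7390 = 6 + 9·13^1 + 4·13^2 + 3·13^3. Digit sequence: (6, 9, 4, 3).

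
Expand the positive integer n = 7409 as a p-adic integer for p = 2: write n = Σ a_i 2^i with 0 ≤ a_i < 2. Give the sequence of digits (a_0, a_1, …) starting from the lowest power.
(a_0, a_1, …) = (1, 0, 0, 0, 1, 1, 1, 1, 0, 0, 1, 1, 1)

Repeated division by 2 gives the digits low-to-high: 7409 = 1 + 1·2^4 + 1·2^5 + 1·2^6 + 1·2^7 + 1·2^10 + 1·2^11 + 1·2^12. Digit sequence: (1, 0, 0, 0, 1, 1, 1, 1, 0, 0, 1, 1, 1).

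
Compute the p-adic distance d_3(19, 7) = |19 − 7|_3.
d_3(19, 7) = 1/3

Step 1 — x − y = 19 − 7 = 12. Step 2 — v_3(12) = 1 (factor: 12 = (3^1 · 4); the sign does not affect v_p). Step 3 — |x − y|_3 = 3^{-1} = 1/3.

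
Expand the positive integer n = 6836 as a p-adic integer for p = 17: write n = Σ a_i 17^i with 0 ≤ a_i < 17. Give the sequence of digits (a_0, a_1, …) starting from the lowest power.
(a_0, a_1, …) = (2, 11, 6, 1)

Repeated division by 17 gives the digits low-to-high: 6836 = 2 + 11·17^1 + 6·17^2 + 1·17^3. Digit sequence: (2, 11, 6, 1).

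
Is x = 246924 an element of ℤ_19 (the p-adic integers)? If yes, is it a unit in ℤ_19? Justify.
x ∈ ℤ_19 but not a unit; v_19(x) = 3 > 0

ℤ_19 = {x ∈ ℚ_19 : v_19(x) ≥ 0} and ℤ_19^× = {x ∈ ℤ_19 : v_19(x) = 0}. Here v_19(246924) = v_19(num) − v_19(den) = 3; compare against these criteria.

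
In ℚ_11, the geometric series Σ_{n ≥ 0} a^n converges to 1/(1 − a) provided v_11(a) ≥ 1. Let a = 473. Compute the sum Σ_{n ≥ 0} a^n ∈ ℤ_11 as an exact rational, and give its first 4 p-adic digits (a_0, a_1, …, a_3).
Σ a^n = 1/(1 − a) = -1/472;  first 4 digits = (1, 10, 4, 2)

v_11(a) = 1 ≥ 1, so the series converges in ℤ_11 to 1/(1 − a) = 1/(1 − 473) = -1/472. Expand this rational in ℤ_11: compute digits iteratively via d_i = x_i mod 11, x_{i+1} = (x_i − d_i)/11. The first 4 digits are (1, 10, 4, 2).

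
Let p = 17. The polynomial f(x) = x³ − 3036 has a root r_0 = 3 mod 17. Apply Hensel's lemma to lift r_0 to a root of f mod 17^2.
r_1 = 275 (mod 289)

Hensel: r_{i+1} = r_i − f(r_i)/f′(r_i) mod 17^{i+2}, where f′(x) = 3x². Iterate:
  r_0 = 3 (mod 17)
  r_1 = 275 (mod 289)
Final: r = 275 with f(r) ≡ 0 mod 17^2.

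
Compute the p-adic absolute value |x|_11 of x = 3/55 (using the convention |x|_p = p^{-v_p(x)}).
|3/55|_11 = 11

Step 1 — compute v_11(x) by factoring powers of 11 out of the numerator and denominator: v_11(3/55) = -1. Step 2 — apply |x|_p = p^{-v_p(x)} = 11^{1} = 11.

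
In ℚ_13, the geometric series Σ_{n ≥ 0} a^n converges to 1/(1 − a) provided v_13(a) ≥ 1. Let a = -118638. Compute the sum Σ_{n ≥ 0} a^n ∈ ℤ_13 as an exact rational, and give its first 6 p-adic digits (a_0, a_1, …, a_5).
Σ a^n = 1/(1 − a) = 1/118639;  first 6 digits = (1, 0, 0, 11, 8, 12)

v_13(a) = 3 ≥ 1, so the series converges in ℤ_13 to 1/(1 − a) = 1/(1 − (-118638)) = 1/118639. Expand this rational in ℤ_13: compute digits iteratively via d_i = x_i mod 13, x_{i+1} = (x_i − d_i)/13. The first 6 digits are (1, 0, 0, 11, 8, 12).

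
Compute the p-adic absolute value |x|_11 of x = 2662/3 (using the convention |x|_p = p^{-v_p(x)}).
|2662/3|_11 = 1/1331

Step 1 — compute v_11(x) by factoring powers of 11 out of the numerator and denominator: v_11(2662/3) = 3. Step 2 — apply |x|_p = p^{-v_p(x)} = 11^{-3} = 1/1331.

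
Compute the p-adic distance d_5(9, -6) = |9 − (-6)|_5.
d_5(9, -6) = 1/5

Step 1 — x − y = 9 − (-6) = 15. Step 2 — v_5(15) = 1 (factor: 15 = (5^1 · 3); the sign does not affect v_p). Step 3 — |x − y|_5 = 5^{-1} = 1/5.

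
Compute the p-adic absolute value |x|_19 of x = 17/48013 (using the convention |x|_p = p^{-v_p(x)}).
|17/48013|_19 = 6859

Step 1 — compute v_19(x) by factoring powers of 19 out of the numerator and denominator: v_19(17/48013) = -3. Step 2 — apply |x|_p = p^{-v_p(x)} = 19^{3} = 6859.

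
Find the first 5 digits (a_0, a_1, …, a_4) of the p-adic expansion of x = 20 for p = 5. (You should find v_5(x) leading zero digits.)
(a_0, …, a_4) = (0, 4, 0, 0, 0)

v_5(20) = 1, so a_0 = ... = a_0 = 0. Factor out: x = 5^1 · u with u = 4 a unit in ℤ_5. Expand u iteratively via a_{v+i} = u_i mod 5, u_{i+1} = (u_i − a_{v+i})/5:
  u_0 = 4;  a_1 = 4;  u_1 = (u_0 − 4)/5 = 0
  u_1 = 0;  a_2 = 0;  u_2 = (u_1 − 0)/5 = 0
  u_2 = 0;  a_3 = 0;  u_3 = (u_2 − 0)/5 = 0
  u_3 = 0;  a_4 = 0;  u_4 = (u_3 − 0)/5 = 0
Digits: (0, 4, 0, 0, 0).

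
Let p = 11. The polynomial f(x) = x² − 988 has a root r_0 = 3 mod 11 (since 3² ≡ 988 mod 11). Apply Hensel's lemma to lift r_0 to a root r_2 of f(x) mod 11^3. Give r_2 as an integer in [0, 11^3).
r_2 = 751 (mod 1331)

Hensel's recurrence: r_{i+1} = r_i − f(r_i)·(f′(r_i))^{-1} mod 11^{i+2}, with f′(x) = 2x. Iterate:
  r_0 = 3 (mod 11)
  r_1 = 25 (mod 121)
  r_2 = 751 (mod 1331)
Final: r_2 = 751, and one checks f(r_2) ≡ 0 mod 11^3.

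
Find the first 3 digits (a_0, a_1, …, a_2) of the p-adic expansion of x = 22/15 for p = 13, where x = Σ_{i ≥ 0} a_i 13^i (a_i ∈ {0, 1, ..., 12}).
(a_0, …, a_2) = (11, 1, 12)

v_13(22/15) = 0 (numerator and denominator both coprime to 13), so x ∈ ℤ_13^×. Compute digits iteratively via a_i = x_i mod 13, x_{i+1} = (x_i − a_i)/13, with x_0 = x:
  x_0 = 22/15;  a_0 = 11;  x_1 = (x_0 − 11)/13 = -11/15
  x_1 = -11/15;  a_1 = 1;  x_2 = (x_1 − 1)/13 = -2/15
  x_2 = -2/15;  a_2 = 12;  x_3 = (x_2 − 12)/13 = -14/15
Digits: (11, 1, 12).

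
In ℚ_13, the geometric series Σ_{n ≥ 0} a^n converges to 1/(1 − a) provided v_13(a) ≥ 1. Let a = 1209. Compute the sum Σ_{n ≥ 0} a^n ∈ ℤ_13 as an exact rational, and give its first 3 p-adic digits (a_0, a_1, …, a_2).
Σ a^n = 1/(1 − a) = -1/1208;  first 3 digits = (1, 2, 11)

v_13(a) = 1 ≥ 1, so the series converges in ℤ_13 to 1/(1 − a) = 1/(1 − 1209) = -1/1208. Expand this rational in ℤ_13: compute digits iteratively via d_i = x_i mod 13, x_{i+1} = (x_i − d_i)/13. The first 3 digits are (1, 2, 11).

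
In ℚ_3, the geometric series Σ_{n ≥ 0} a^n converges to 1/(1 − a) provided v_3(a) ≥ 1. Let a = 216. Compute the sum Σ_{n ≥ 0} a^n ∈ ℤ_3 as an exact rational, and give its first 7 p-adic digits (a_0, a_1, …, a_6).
Σ a^n = 1/(1 − a) = -1/215;  first 7 digits = (1, 0, 0, 2, 2, 0, 1)

v_3(a) = 3 ≥ 1, so the series converges in ℤ_3 to 1/(1 − a) = 1/(1 − 216) = -1/215. Expand this rational in ℤ_3: compute digits iteratively via d_i = x_i mod 3, x_{i+1} = (x_i − d_i)/3. The first 7 digits are (1, 0, 0, 2, 2, 0, 1).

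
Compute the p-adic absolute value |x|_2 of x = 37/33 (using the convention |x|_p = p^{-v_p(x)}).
|37/33|_2 = 1

Step 1 — compute v_2(x) by factoring powers of 2 out of the numerator and denominator: v_2(37/33) = 0. Step 2 — apply |x|_p = p^{-v_p(x)} = 2^{0} = 1.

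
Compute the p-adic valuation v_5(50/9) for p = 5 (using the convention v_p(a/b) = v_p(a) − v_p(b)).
v_5(50/9) = 2

Factor powers of 5 from the numerator and denominator of the reduced fraction: 50 = 5^2 · 2 and 9 = 5^0 · 9. Apply v_p(a/b) = v_p(a) − v_p(b): v_5(50/9) = 2 − 0 = 2.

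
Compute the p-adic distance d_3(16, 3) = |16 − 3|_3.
d_3(16, 3) = 1

Step 1 — x − y = 16 − 3 = 13. Step 2 — v_3(13) = 0 (factor: 13 = (3^0 · 13); the sign does not affect v_p). Step 3 — |x − y|_3 = 3^{0} = 1.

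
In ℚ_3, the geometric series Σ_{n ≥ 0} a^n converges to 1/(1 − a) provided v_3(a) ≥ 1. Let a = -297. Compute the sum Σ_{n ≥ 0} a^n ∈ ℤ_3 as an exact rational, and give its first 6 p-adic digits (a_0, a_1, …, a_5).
Σ a^n = 1/(1 − a) = 1/298;  first 6 digits = (1, 0, 0, 1, 2, 1)

v_3(a) = 3 ≥ 1, so the series converges in ℤ_3 to 1/(1 − a) = 1/(1 − (-297)) = 1/298. Expand this rational in ℤ_3: compute digits iteratively via d_i = x_i mod 3, x_{i+1} = (x_i − d_i)/3. The first 6 digits are (1, 0, 0, 1, 2, 1).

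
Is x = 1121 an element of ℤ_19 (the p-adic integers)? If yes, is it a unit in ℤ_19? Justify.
x ∈ ℤ_19 but not a unit; v_19(x) = 1 > 0

ℤ_19 = {x ∈ ℚ_19 : v_19(x) ≥ 0} and ℤ_19^× = {x ∈ ℤ_19 : v_19(x) = 0}. Here v_19(1121) = v_19(num) − v_19(den) = 1; compare against these criteria.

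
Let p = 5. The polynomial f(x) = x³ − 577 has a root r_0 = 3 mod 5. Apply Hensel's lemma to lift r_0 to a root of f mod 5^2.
r_1 = 3 (mod 25)

Hensel: r_{i+1} = r_i − f(r_i)/f′(r_i) mod 5^{i+2}, where f′(x) = 3x². Iterate:
  r_0 = 3 (mod 5)
  r_1 = 3 (mod 25)
Final: r = 3 with f(r) ≡ 0 mod 5^2.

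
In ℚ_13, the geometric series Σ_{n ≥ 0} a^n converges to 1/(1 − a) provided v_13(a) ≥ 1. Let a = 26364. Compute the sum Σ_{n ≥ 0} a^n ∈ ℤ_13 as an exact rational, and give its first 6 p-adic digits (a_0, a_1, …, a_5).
Σ a^n = 1/(1 − a) = -1/26363;  first 6 digits = (1, 0, 0, 12, 0, 0)

v_13(a) = 3 ≥ 1, so the series converges in ℤ_13 to 1/(1 − a) = 1/(1 − 26364) = -1/26363. Expand this rational in ℤ_13: compute digits iteratively via d_i = x_i mod 13, x_{i+1} = (x_i − d_i)/13. The first 6 digits are (1, 0, 0, 12, 0, 0).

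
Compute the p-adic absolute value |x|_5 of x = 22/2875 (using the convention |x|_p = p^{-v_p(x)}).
|22/2875|_5 = 125

Step 1 — compute v_5(x) by factoring powers of 5 out of the numerator and denominator: v_5(22/2875) = -3. Step 2 — apply |x|_p = p^{-v_p(x)} = 5^{3} = 125.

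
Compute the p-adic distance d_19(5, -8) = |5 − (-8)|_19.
d_19(5, -8) = 1

Step 1 — x − y = 5 − (-8) = 13. Step 2 — v_19(13) = 0 (factor: 13 = (19^0 · 13); the sign does not affect v_p). Step 3 — |x − y|_19 = 19^{0} = 1.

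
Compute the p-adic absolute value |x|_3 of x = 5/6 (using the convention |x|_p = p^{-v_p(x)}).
|5/6|_3 = 3

Step 1 — compute v_3(x) by factoring powers of 3 out of the numerator and denominator: v_3(5/6) = -1. Step 2 — apply |x|_p = p^{-v_p(x)} = 3^{1} = 3.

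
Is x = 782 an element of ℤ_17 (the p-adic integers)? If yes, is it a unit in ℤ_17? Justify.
x ∈ ℤ_17 but not a unit; v_17(x) = 1 > 0

ℤ_17 = {x ∈ ℚ_17 : v_17(x) ≥ 0} and ℤ_17^× = {x ∈ ℤ_17 : v_17(x) = 0}. Here v_17(782) = v_17(num) − v_17(den) = 1; compare against these criteria.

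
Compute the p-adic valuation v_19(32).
v_19(32) = 0

v_19(n) is the largest exponent k such that 19^k divides n. Factor out: 32 = 19^0 · 32. (Sign doesn't affect v_p.) So v_19(32) = 0.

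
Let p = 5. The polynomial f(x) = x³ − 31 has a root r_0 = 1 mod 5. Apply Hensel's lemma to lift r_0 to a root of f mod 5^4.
r_3 = 536 (mod 625)

Hensel: r_{i+1} = r_i − f(r_i)/f′(r_i) mod 5^{i+2}, where f′(x) = 3x². Iterate:
  r_0 = 1 (mod 5)
  r_1 = 11 (mod 25)
  r_2 = 36 (mod 125)
  r_3 = 536 (mod 625)
Final: r = 536 with f(r) ≡ 0 mod 5^4.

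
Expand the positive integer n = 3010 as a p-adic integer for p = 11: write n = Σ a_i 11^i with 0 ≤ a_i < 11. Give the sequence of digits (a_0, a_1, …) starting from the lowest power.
(a_0, a_1, …) = (7, 9, 2, 2)

Repeated division by 11 gives the digits low-to-high: 3010 = 7 + 9·11^1 + 2·11^2 + 2·11^3. Digit sequence: (7, 9, 2, 2).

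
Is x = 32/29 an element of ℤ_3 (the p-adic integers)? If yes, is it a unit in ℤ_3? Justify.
x ∈ ℤ_3^× (unit); v_3(x) = 0

ℤ_3 = {x ∈ ℚ_3 : v_3(x) ≥ 0} and ℤ_3^× = {x ∈ ℤ_3 : v_3(x) = 0}. Here v_3(32/29) = v_3(num) − v_3(den) = 0; compare against these criteria.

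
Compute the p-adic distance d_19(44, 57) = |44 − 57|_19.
d_19(44, 57) = 1

Step 1 — x − y = 44 − 57 = -13. Step 2 — v_19(-13) = 0 (factor: -13 = −(19^0 · 13); the sign does not affect v_p). Step 3 — |x − y|_19 = 19^{0} = 1.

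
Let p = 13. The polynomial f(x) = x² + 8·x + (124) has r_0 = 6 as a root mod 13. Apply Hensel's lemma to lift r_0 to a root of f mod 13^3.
r_2 = 1449 (mod 2197)

Hensel: r_{i+1} = r_i − f(r_i)·(f′(r_i))^{-1} mod 13^{i+2}, f′(x) = 2x + 8. Iterate:
  r_0 = 6 (mod 13)
  r_1 = 97 (mod 169)
  r_2 = 1449 (mod 2197)
Final: r = 1449 satisfies f(r) ≡ 0 mod 13^3.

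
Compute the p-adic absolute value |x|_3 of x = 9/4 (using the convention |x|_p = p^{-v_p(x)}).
|9/4|_3 = 1/9

Step 1 — compute v_3(x) by factoring powers of 3 out of the numerator and denominator: v_3(9/4) = 2. Step 2 — apply |x|_p = p^{-v_p(x)} = 3^{-2} = 1/9.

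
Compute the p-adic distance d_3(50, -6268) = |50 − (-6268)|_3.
d_3(50, -6268) = 1/243

Step 1 — x − y = 50 − (-6268) = 6318. Step 2 — v_3(6318) = 5 (factor: 6318 = (3^5 · 26); the sign does not affect v_p). Step 3 — |x − y|_3 = 3^{-5} = 1/243.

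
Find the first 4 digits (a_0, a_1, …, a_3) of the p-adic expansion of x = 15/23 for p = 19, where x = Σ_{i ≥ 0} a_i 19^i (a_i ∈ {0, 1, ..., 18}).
(a_0, …, a_3) = (18, 9, 16, 14)

v_19(15/23) = 0 (numerator and denominator both coprime to 19), so x ∈ ℤ_19^×. Compute digits iteratively via a_i = x_i mod 19, x_{i+1} = (x_i − a_i)/19, with x_0 = x:
  x_0 = 15/23;  a_0 = 18;  x_1 = (x_0 − 18)/19 = -21/23
  x_1 = -21/23;  a_1 = 9;  x_2 = (x_1 − 9)/19 = -12/23
  x_2 = -12/23;  a_2 = 16;  x_3 = (x_2 − 16)/19 = -20/23
  x_3 = -20/23;  a_3 = 14;  x_4 = (x_3 − 14)/19 = -18/23
Digits: (18, 9, 16, 14).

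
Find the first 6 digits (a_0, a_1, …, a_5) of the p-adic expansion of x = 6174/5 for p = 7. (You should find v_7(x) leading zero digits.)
(a_0, …, a_5) = (0, 0, 0, 5, 4, 5)

v_7(6174/5) = 3, so a_0 = ... = a_2 = 0. Factor out: x = 7^3 · u with u = 18/5 a unit in ℤ_7. Expand u iteratively via a_{v+i} = u_i mod 7, u_{i+1} = (u_i − a_{v+i})/7:
  u_0 = 18/5;  a_3 = 5;  u_1 = (u_0 − 5)/7 = -1/5
  u_1 = -1/5;  a_4 = 4;  u_2 = (u_1 − 4)/7 = -3/5
  u_2 = -3/5;  a_5 = 5;  u_3 = (u_2 − 5)/7 = -4/5
Digits: (0, 0, 0, 5, 4, 5).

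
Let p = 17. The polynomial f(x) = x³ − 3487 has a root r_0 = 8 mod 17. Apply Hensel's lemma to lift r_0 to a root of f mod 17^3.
r_2 = 3493 (mod 4913)

Hensel: r_{i+1} = r_i − f(r_i)/f′(r_i) mod 17^{i+2}, where f′(x) = 3x². Iterate:
  r_0 = 8 (mod 17)
  r_1 = 25 (mod 289)
  r_2 = 3493 (mod 4913)
Final: r = 3493 with f(r) ≡ 0 mod 17^3.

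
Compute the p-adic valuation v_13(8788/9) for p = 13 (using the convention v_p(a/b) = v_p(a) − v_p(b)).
v_13(8788/9) = 3

Factor powers of 13 from the numerator and denominator of the reduced fraction: 8788 = 13^3 · 4 and 9 = 13^0 · 9. Apply v_p(a/b) = v_p(a) − v_p(b): v_13(8788/9) = 3 − 0 = 3.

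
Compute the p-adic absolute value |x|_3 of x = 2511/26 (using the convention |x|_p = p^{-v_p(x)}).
|2511/26|_3 = 1/81

Step 1 — compute v_3(x) by factoring powers of 3 out of the numerator and denominator: v_3(2511/26) = 4. Step 2 — apply |x|_p = p^{-v_p(x)} = 3^{-4} = 1/81.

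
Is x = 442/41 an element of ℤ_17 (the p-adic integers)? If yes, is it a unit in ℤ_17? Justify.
x ∈ ℤ_17 but not a unit; v_17(x) = 1 > 0

ℤ_17 = {x ∈ ℚ_17 : v_17(x) ≥ 0} and ℤ_17^× = {x ∈ ℤ_17 : v_17(x) = 0}. Here v_17(442/41) = v_17(num) − v_17(den) = 1; compare against these criteria.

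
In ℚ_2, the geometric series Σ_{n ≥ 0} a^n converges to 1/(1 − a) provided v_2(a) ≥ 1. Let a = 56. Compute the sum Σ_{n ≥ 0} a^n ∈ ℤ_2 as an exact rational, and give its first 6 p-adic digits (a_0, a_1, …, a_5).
Σ a^n = 1/(1 − a) = -1/55;  first 6 digits = (1, 0, 0, 1, 1, 1)

v_2(a) = 3 ≥ 1, so the series converges in ℤ_2 to 1/(1 − a) = 1/(1 − 56) = -1/55. Expand this rational in ℤ_2: compute digits iteratively via d_i = x_i mod 2, x_{i+1} = (x_i − d_i)/2. The first 6 digits are (1, 0, 0, 1, 1, 1).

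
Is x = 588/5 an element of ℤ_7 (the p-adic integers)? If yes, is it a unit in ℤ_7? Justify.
x ∈ ℤ_7 but not a unit; v_7(x) = 2 > 0

ℤ_7 = {x ∈ ℚ_7 : v_7(x) ≥ 0} and ℤ_7^× = {x ∈ ℤ_7 : v_7(x) = 0}. Here v_7(588/5) = v_7(num) − v_7(den) = 2; compare against these criteria.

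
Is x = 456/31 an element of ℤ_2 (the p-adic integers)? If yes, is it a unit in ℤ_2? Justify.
x ∈ ℤ_2 but not a unit; v_2(x) = 3 > 0

ℤ_2 = {x ∈ ℚ_2 : v_2(x) ≥ 0} and ℤ_2^× = {x ∈ ℤ_2 : v_2(x) = 0}. Here v_2(456/31) = v_2(num) − v_2(den) = 3; compare against these criteria.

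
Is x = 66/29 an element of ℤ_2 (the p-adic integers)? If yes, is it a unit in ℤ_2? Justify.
x ∈ ℤ_2 but not a unit; v_2(x) = 1 > 0

ℤ_2 = {x ∈ ℚ_2 : v_2(x) ≥ 0} and ℤ_2^× = {x ∈ ℤ_2 : v_2(x) = 0}. Here v_2(66/29) = v_2(num) − v_2(den) = 1; compare against these criteria.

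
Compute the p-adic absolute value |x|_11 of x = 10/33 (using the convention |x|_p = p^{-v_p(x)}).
|10/33|_11 = 11

Step 1 — compute v_11(x) by factoring powers of 11 out of the numerator and denominator: v_11(10/33) = -1. Step 2 — apply |x|_p = p^{-v_p(x)} = 11^{1} = 11.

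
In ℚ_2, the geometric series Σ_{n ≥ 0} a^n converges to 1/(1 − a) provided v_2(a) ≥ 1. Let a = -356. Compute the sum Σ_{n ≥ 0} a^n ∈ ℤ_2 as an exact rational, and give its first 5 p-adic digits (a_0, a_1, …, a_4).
Σ a^n = 1/(1 − a) = 1/357;  first 5 digits = (1, 0, 1, 1, 0)

v_2(a) = 2 ≥ 1, so the series converges in ℤ_2 to 1/(1 − a) = 1/(1 − (-356)) = 1/357. Expand this rational in ℤ_2: compute digits iteratively via d_i = x_i mod 2, x_{i+1} = (x_i − d_i)/2. The first 5 digits are (1, 0, 1, 1, 0).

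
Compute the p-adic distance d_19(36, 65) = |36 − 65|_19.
d_19(36, 65) = 1

Step 1 — x − y = 36 − 65 = -29. Step 2 — v_19(-29) = 0 (factor: -29 = −(19^0 · 29); the sign does not affect v_p). Step 3 — |x − y|_19 = 19^{0} = 1.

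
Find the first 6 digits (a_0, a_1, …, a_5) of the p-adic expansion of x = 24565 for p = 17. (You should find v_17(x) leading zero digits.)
(a_0, …, a_5) = (0, 0, 0, 5, 0, 0)

v_17(24565) = 3, so a_0 = ... = a_2 = 0. Factor out: x = 17^3 · u with u = 5 a unit in ℤ_17. Expand u iteratively via a_{v+i} = u_i mod 17, u_{i+1} = (u_i − a_{v+i})/17:
  u_0 = 5;  a_3 = 5;  u_1 = (u_0 − 5)/17 = 0
  u_1 = 0;  a_4 = 0;  u_2 = (u_1 − 0)/17 = 0
  u_2 = 0;  a_5 = 0;  u_3 = (u_2 − 0)/17 = 0
Digits: (0, 0, 0, 5, 0, 0).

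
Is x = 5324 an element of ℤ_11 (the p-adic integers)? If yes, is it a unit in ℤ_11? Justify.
x ∈ ℤ_11 but not a unit; v_11(x) = 3 > 0

ℤ_11 = {x ∈ ℚ_11 : v_11(x) ≥ 0} and ℤ_11^× = {x ∈ ℤ_11 : v_11(x) = 0}. Here v_11(5324) = v_11(num) − v_11(den) = 3; compare against these criteria.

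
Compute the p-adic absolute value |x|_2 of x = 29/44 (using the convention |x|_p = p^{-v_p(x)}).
|29/44|_2 = 4

Step 1 — compute v_2(x) by factoring powers of 2 out of the numerator and denominator: v_2(29/44) = -2. Step 2 — apply |x|_p = p^{-v_p(x)} = 2^{2} = 4.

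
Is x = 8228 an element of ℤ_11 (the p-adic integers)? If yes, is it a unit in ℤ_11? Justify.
x ∈ ℤ_11 but not a unit; v_11(x) = 2 > 0

ℤ_11 = {x ∈ ℚ_11 : v_11(x) ≥ 0} and ℤ_11^× = {x ∈ ℤ_11 : v_11(x) = 0}. Here v_11(8228) = v_11(num) − v_11(den) = 2; compare against these criteria.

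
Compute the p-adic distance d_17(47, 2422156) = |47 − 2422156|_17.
d_17(47, 2422156) = 1/83521

Step 1 — x − y = 47 − 2422156 = -2422109. Step 2 — v_17(-2422109) = 4 (factor: -2422109 = −(17^4 · 29); the sign does not affect v_p). Step 3 — |x − y|_17 = 17^{-4} = 1/83521.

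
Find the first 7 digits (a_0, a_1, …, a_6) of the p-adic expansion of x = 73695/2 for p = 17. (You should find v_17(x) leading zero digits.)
(a_0, …, a_6) = (0, 0, 0, 16, 8, 8, 8)

v_17(73695/2) = 3, so a_0 = ... = a_2 = 0. Factor out: x = 17^3 · u with u = 15/2 a unit in ℤ_17. Expand u iteratively via a_{v+i} = u_i mod 17, u_{i+1} = (u_i − a_{v+i})/17:
  u_0 = 15/2;  a_3 = 16;  u_1 = (u_0 − 16)/17 = -1/2
  u_1 = -1/2;  a_4 = 8;  u_2 = (u_1 − 8)/17 = -1/2
  u_2 = -1/2;  a_5 = 8;  u_3 = (u_2 − 8)/17 = -1/2
  u_3 = -1/2;  a_6 = 8;  u_4 = (u_3 − 8)/17 = -1/2
Digits: (0, 0, 0, 16, 8, 8, 8).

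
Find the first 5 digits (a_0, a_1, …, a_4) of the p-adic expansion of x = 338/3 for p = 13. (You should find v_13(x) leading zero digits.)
(a_0, …, a_4) = (0, 0, 5, 4, 4)

v_13(338/3) = 2, so a_0 = ... = a_1 = 0. Factor out: x = 13^2 · u with u = 2/3 a unit in ℤ_13. Expand u iteratively via a_{v+i} = u_i mod 13, u_{i+1} = (u_i − a_{v+i})/13:
  u_0 = 2/3;  a_2 = 5;  u_1 = (u_0 − 5)/13 = -1/3
  u_1 = -1/3;  a_3 = 4;  u_2 = (u_1 − 4)/13 = -1/3
  u_2 = -1/3;  a_4 = 4;  u_3 = (u_2 − 4)/13 = -1/3
Digits: (0, 0, 5, 4, 4).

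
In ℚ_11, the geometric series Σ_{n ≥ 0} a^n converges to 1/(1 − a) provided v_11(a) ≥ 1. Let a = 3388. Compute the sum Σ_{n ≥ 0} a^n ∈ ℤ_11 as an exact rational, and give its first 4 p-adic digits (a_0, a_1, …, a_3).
Σ a^n = 1/(1 − a) = -1/3387;  first 4 digits = (1, 0, 6, 2)

v_11(a) = 2 ≥ 1, so the series converges in ℤ_11 to 1/(1 − a) = 1/(1 − 3388) = -1/3387. Expand this rational in ℤ_11: compute digits iteratively via d_i = x_i mod 11, x_{i+1} = (x_i − d_i)/11. The first 4 digits are (1, 0, 6, 2).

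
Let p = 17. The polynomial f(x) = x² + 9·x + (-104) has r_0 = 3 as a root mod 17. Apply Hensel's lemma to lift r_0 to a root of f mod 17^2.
r_1 = 258 (mod 289)

Hensel: r_{i+1} = r_i − f(r_i)·(f′(r_i))^{-1} mod 17^{i+2}, f′(x) = 2x + 9. Iterate:
  r_0 = 3 (mod 17)
  r_1 = 258 (mod 289)
Final: r = 258 satisfies f(r) ≡ 0 mod 17^2.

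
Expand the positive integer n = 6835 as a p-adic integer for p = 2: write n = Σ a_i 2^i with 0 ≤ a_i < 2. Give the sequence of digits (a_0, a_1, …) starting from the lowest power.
(a_0, a_1, …) = (1, 1, 0, 0, 1, 1, 0, 1, 0, 1, 0, 1, 1)

Repeated division by 2 gives the digits low-to-high: 6835 = 1 + 1·2^1 + 1·2^4 + 1·2^5 + 1·2^7 + 1·2^9 + 1·2^11 + 1·2^12. Digit sequence: (1, 1, 0, 0, 1, 1, 0, 1, 0, 1, 0, 1, 1).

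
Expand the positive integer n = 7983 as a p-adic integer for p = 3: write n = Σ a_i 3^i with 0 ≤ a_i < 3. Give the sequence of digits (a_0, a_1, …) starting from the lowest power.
(a_0, a_1, …) = (0, 0, 2, 1, 2, 2, 1, 0, 1)

Repeated division by 3 gives the digits low-to-high: 7983 = 2·3^2 + 1·3^3 + 2·3^4 + 2·3^5 + 1·3^6 + 1·3^8. Digit sequence: (0, 0, 2, 1, 2, 2, 1, 0, 1).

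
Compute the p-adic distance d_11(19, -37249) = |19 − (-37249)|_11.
d_11(19, -37249) = 1/1331

Step 1 — x − y = 19 − (-37249) = 37268. Step 2 — v_11(37268) = 3 (factor: 37268 = (11^3 · 28); the sign does not affect v_p). Step 3 — |x − y|_11 = 11^{-3} = 1/1331.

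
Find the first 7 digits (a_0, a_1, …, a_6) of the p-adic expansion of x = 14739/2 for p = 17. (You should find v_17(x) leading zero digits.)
(a_0, …, a_6) = (0, 0, 0, 10, 8, 8, 8)

v_17(14739/2) = 3, so a_0 = ... = a_2 = 0. Factor out: x = 17^3 · u with u = 3/2 a unit in ℤ_17. Expand u iteratively via a_{v+i} = u_i mod 17, u_{i+1} = (u_i − a_{v+i})/17:
  u_0 = 3/2;  a_3 = 10;  u_1 = (u_0 − 10)/17 = -1/2
  u_1 = -1/2;  a_4 = 8;  u_2 = (u_1 − 8)/17 = -1/2
  u_2 = -1/2;  a_5 = 8;  u_3 = (u_2 − 8)/17 = -1/2
  u_3 = -1/2;  a_6 = 8;  u_4 = (u_3 − 8)/17 = -1/2
Digits: (0, 0, 0, 10, 8, 8, 8).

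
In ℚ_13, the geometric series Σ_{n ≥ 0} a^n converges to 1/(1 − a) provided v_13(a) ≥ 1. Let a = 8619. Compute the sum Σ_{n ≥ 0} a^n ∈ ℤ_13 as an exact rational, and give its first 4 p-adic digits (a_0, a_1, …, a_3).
Σ a^n = 1/(1 − a) = -1/8618;  first 4 digits = (1, 0, 12, 3)

v_13(a) = 2 ≥ 1, so the series converges in ℤ_13 to 1/(1 − a) = 1/(1 − 8619) = -1/8618. Expand this rational in ℤ_13: compute digits iteratively via d_i = x_i mod 13, x_{i+1} = (x_i − d_i)/13. The first 4 digits are (1, 0, 12, 3).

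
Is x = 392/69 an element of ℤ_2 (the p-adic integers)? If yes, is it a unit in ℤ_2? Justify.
x ∈ ℤ_2 but not a unit; v_2(x) = 3 > 0

ℤ_2 = {x ∈ ℚ_2 : v_2(x) ≥ 0} and ℤ_2^× = {x ∈ ℤ_2 : v_2(x) = 0}. Here v_2(392/69) = v_2(num) − v_2(den) = 3; compare against these criteria.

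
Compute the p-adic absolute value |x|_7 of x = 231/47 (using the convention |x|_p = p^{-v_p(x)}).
|231/47|_7 = 1/7

Step 1 — compute v_7(x) by factoring powers of 7 out of the numerator and denominator: v_7(231/47) = 1. Step 2 — apply |x|_p = p^{-v_p(x)} = 7^{-1} = 1/7.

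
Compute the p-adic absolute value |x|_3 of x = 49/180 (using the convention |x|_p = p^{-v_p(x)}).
|49/180|_3 = 9

Step 1 — compute v_3(x) by factoring powers of 3 out of the numerator and denominator: v_3(49/180) = -2. Step 2 — apply |x|_p = p^{-v_p(x)} = 3^{2} = 9.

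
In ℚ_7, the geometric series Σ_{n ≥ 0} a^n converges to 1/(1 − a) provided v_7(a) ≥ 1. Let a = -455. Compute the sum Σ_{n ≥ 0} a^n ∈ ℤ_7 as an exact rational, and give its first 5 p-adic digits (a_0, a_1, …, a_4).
Σ a^n = 1/(1 − a) = 1/456;  first 5 digits = (1, 5, 1, 6, 6)

v_7(a) = 1 ≥ 1, so the series converges in ℤ_7 to 1/(1 − a) = 1/(1 − (-455)) = 1/456. Expand this rational in ℤ_7: compute digits iteratively via d_i = x_i mod 7, x_{i+1} = (x_i − d_i)/7. The first 5 digits are (1, 5, 1, 6, 6).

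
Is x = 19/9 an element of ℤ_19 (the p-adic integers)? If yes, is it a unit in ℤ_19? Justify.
x ∈ ℤ_19 but not a unit; v_19(x) = 1 > 0

ℤ_19 = {x ∈ ℚ_19 : v_19(x) ≥ 0} and ℤ_19^× = {x ∈ ℤ_19 : v_19(x) = 0}. Here v_19(19/9) = v_19(num) − v_19(den) = 1; compare against these criteria.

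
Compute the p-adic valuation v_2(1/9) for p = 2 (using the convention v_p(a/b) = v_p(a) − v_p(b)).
v_2(1/9) = 0

Factor powers of 2 from the numerator and denominator of the reduced fraction: 1 = 2^0 · 1 and 9 = 2^0 · 9. Apply v_p(a/b) = v_p(a) − v_p(b): v_2(1/9) = 0 − 0 = 0.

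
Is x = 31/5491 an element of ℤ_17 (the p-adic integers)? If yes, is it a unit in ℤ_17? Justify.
x ∉ ℤ_17 (v_17(x) = -2 < 0)

ℤ_17 = {x ∈ ℚ_17 : v_17(x) ≥ 0} and ℤ_17^× = {x ∈ ℤ_17 : v_17(x) = 0}. Here v_17(31/5491) = v_17(num) − v_17(den) = -2; compare against these criteria.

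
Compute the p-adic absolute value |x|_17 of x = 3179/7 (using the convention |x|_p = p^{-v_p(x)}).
|3179/7|_17 = 1/289

Step 1 — compute v_17(x) by factoring powers of 17 out of the numerator and denominator: v_17(3179/7) = 2. Step 2 — apply |x|_p = p^{-v_p(x)} = 17^{-2} = 1/289.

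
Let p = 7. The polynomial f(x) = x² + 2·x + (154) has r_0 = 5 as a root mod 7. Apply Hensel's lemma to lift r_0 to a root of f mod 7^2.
r_1 = 26 (mod 49)

Hensel: r_{i+1} = r_i − f(r_i)·(f′(r_i))^{-1} mod 7^{i+2}, f′(x) = 2x + 2. Iterate:
  r_0 = 5 (mod 7)
  r_1 = 26 (mod 49)
Final: r = 26 satisfies f(r) ≡ 0 mod 7^2.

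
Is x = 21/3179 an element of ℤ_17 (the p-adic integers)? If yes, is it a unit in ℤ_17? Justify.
x ∉ ℤ_17 (v_17(x) = -2 < 0)

ℤ_17 = {x ∈ ℚ_17 : v_17(x) ≥ 0} and ℤ_17^× = {x ∈ ℤ_17 : v_17(x) = 0}. Here v_17(21/3179) = v_17(num) − v_17(den) = -2; compare against these criteria.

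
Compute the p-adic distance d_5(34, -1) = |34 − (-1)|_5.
d_5(34, -1) = 1/5

Step 1 — x − y = 34 − (-1) = 35. Step 2 — v_5(35) = 1 (factor: 35 = (5^1 · 7); the sign does not affect v_p). Step 3 — |x − y|_5 = 5^{-1} = 1/5.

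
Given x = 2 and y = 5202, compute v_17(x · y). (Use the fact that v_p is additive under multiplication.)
v_17(10404) = 2

v_p(x) = 0 (factor: 2 = 17^0 · 2); v_p(y) = 2 (factor: 5202 = 17^2 · 18). Additivity: v_p(xy) = v_p(x) + v_p(y) = 0 + 2 = 2. (Direct check: xy = 10404 = 17^2 · (36).)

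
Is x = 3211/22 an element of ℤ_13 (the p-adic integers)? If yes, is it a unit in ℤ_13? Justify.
x ∈ ℤ_13 but not a unit; v_13(x) = 2 > 0

ℤ_13 = {x ∈ ℚ_13 : v_13(x) ≥ 0} and ℤ_13^× = {x ∈ ℤ_13 : v_13(x) = 0}. Here v_13(3211/22) = v_13(num) − v_13(den) = 2; compare against these criteria.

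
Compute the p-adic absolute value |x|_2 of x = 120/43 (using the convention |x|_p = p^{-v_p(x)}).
|120/43|_2 = 1/8

Step 1 — compute v_2(x) by factoring powers of 2 out of the numerator and denominator: v_2(120/43) = 3. Step 2 — apply |x|_p = p^{-v_p(x)} = 2^{-3} = 1/8.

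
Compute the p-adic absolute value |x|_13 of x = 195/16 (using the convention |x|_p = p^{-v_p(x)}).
|195/16|_13 = 1/13

Step 1 — compute v_13(x) by factoring powers of 13 out of the numerator and denominator: v_13(195/16) = 1. Step 2 — apply |x|_p = p^{-v_p(x)} = 13^{-1} = 1/13.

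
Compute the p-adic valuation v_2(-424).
v_2(-424) = 3

v_2(n) is the largest exponent k such that 2^k divides n. Factor out: -424 = -2^3 · 53. (Sign doesn't affect v_p.) So v_2(-424) = 3.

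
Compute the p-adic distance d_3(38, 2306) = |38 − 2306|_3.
d_3(38, 2306) = 1/81

Step 1 — x − y = 38 − 2306 = -2268. Step 2 — v_3(-2268) = 4 (factor: -2268 = −(3^4 · 28); the sign does not affect v_p). Step 3 — |x − y|_3 = 3^{-4} = 1/81.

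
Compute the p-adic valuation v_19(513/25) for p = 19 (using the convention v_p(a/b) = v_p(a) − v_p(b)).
v_19(513/25) = 1

Factor powers of 19 from the numerator and denominator of the reduced fraction: 513 = 19^1 · 27 and 25 = 19^0 · 25. Apply v_p(a/b) = v_p(a) − v_p(b): v_19(513/25) = 1 − 0 = 1.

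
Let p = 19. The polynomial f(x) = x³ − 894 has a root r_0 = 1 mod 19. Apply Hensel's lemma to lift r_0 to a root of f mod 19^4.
r_3 = 61067 (mod 130321)

Hensel: r_{i+1} = r_i − f(r_i)/f′(r_i) mod 19^{i+2}, where f′(x) = 3x². Iterate:
  r_0 = 1 (mod 19)
  r_1 = 58 (mod 361)
  r_2 = 6195 (mod 6859)
  r_3 = 61067 (mod 130321)
Final: r = 61067 with f(r) ≡ 0 mod 19^4.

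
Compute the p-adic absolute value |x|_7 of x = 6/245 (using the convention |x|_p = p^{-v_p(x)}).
|6/245|_7 = 49

Step 1 — compute v_7(x) by factoring powers of 7 out of the numerator and denominator: v_7(6/245) = -2. Step 2 — apply |x|_p = p^{-v_p(x)} = 7^{2} = 49.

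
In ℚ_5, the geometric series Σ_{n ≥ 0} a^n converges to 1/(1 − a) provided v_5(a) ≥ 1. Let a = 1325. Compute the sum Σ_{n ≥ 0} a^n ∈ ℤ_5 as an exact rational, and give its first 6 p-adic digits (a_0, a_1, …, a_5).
Σ a^n = 1/(1 − a) = -1/1324;  first 6 digits = (1, 0, 3, 0, 1, 2)

v_5(a) = 2 ≥ 1, so the series converges in ℤ_5 to 1/(1 − a) = 1/(1 − 1325) = -1/1324. Expand this rational in ℤ_5: compute digits iteratively via d_i = x_i mod 5, x_{i+1} = (x_i − d_i)/5. The first 6 digits are (1, 0, 3, 0, 1, 2).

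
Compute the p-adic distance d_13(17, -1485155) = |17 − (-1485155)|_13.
d_13(17, -1485155) = 1/371293

Step 1 — x − y = 17 − (-1485155) = 1485172. Step 2 — v_13(1485172) = 5 (factor: 1485172 = (13^5 · 4); the sign does not affect v_p). Step 3 — |x − y|_13 = 13^{-5} = 1/371293.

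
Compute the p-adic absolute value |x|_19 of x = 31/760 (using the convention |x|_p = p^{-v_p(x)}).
|31/760|_19 = 19

Step 1 — compute v_19(x) by factoring powers of 19 out of the numerator and denominator: v_19(31/760) = -1. Step 2 — apply |x|_p = p^{-v_p(x)} = 19^{1} = 19.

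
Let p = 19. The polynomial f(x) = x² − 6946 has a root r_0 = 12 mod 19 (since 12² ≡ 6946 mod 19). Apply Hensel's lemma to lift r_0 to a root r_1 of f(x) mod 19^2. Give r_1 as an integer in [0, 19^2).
r_1 = 145 (mod 361)

Hensel's recurrence: r_{i+1} = r_i − f(r_i)·(f′(r_i))^{-1} mod 19^{i+2}, with f′(x) = 2x. Iterate:
  r_0 = 12 (mod 19)
  r_1 = 145 (mod 361)
Final: r_1 = 145, and one checks f(r_1) ≡ 0 mod 19^2.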